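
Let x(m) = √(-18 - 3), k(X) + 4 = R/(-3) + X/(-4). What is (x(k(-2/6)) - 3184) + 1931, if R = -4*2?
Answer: -1253 + I*√21 ≈ -1253.0 + 4.5826*I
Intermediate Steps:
R = -8
k(X) = -4/3 - X/4 (k(X) = -4 + (-8/(-3) + X/(-4)) = -4 + (-8*(-⅓) + X*(-¼)) = -4 + (8/3 - X/4) = -4/3 - X/4)
x(m) = I*√21 (x(m) = √(-21) = I*√21)
(x(k(-2/6)) - 3184) + 1931 = (I*√21 - 3184) + 1931 = (-3184 + I*√21) + 1931 = -1253 + I*√21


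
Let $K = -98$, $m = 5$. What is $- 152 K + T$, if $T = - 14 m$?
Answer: $14826$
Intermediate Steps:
$T = -70$ ($T = \left(-14\right) 5 = -70$)
$- 152 K + T = \left(-152\right) \left(-98\right) - 70 = 14896 - 70 = 14826$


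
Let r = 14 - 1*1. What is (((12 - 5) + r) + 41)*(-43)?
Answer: -2623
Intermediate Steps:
r = 13 (r = 14 - 1 = 13)
(((12 - 5) + r) + 41)*(-43) = (((12 - 5) + 13) + 41)*(-43) = ((7 + 13) + 41)*(-43) = (20 + 41)*(-43) = 61*(-43) = -2623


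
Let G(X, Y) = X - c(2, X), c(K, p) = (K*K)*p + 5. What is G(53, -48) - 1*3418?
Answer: -3582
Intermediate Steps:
c(K, p) = 5 + p*K**2 (c(K, p) = K**2*p + 5 = p*K**2 + 5 = 5 + p*K**2)
G(X, Y) = -5 - 3*X (G(X, Y) = X - (5 + X*2**2) = X - (5 + X*4) = X - (5 + 4*X) = X + (-5 - 4*X) = -5 - 3*X)
G(53, -48) - 1*3418 = (-5 - 3*53) - 1*3418 = (-5 - 159) - 3418 = -164 - 3418 = -3582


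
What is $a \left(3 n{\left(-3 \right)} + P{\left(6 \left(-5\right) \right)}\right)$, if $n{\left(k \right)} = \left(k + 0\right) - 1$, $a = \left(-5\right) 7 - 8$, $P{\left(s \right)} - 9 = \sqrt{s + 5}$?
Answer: $129 - 215 i \approx 129.0 - 215.0 i$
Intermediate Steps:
$P{\left(s \right)} = 9 + \sqrt{5 + s}$ ($P{\left(s \right)} = 9 + \sqrt{s + 5} = 9 + \sqrt{5 + s}$)
$a = -43$ ($a = -35 - 8 = -43$)
$n{\left(k \right)} = -1 + k$ ($n{\left(k \right)} = k - 1 = -1 + k$)
$a \left(3 n{\left(-3 \right)} + P{\left(6 \left(-5\right) \right)}\right) = - 43 \left(3 \left(-1 - 3\right) + \left(9 + \sqrt{5 + 6 \left(-5\right)}\right)\right) = - 43 \left(3 \left(-4\right) + \left(9 + \sqrt{5 - 30}\right)\right) = - 43 \left(-12 + \left(9 + \sqrt{-25}\right)\right) = - 43 \left(-12 + \left(9 + 5 i\right)\right) = - 43 \left(-3 + 5 i\right) = 129 - 215 i$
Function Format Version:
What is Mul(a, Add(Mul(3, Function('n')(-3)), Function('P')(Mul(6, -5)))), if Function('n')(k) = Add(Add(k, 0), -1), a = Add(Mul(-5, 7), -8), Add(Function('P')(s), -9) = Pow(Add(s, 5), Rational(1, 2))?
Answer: Add(129, Mul(-215, I)) ≈ Add(129.00, Mul(-215.00, I))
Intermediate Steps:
Function('P')(s) = Add(9, Pow(Add(5, s), Rational(1, 2))) (Function('P')(s) = Add(9, Pow(Add(s, 5), Rational(1, 2))) = Add(9, Pow(Add(5, s), Rational(1, 2))))
a = -43 (a = Add(-35, -8) = -43)
Function('n')(k) = Add(-1, k) (Function('n')(k) = Add(k, -1) = Add(-1, k))
Mul(a, Add(Mul(3, Function('n')(-3)), Function('P')(Mul(6, -5)))) = Mul(-43, Add(Mul(3, Add(-1, -3)), Add(9, Pow(Add(5, Mul(6, -5)), Rational(1, 2))))) = Mul(-43, Add(Mul(3, -4), Add(9, Pow(Add(5, -30), Rational(1, 2))))) = Mul(-43, Add(-12, Add(9, Pow(-25, Rational(1, 2))))) = Mul(-43, Add(-12, Add(9, Mul(5, I)))) = Mul(-43, Add(-3, Mul(5, I))) = Add(129, Mul(-215, I))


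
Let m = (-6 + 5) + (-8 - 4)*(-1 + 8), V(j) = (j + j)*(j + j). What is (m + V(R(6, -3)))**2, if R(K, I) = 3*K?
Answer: 1466521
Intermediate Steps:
V(j) = 4*j**2 (V(j) = (2*j)*(2*j) = 4*j**2)
m = -85 (m = -1 - 12*7 = -1 - 84 = -85)
(m + V(R(6, -3)))**2 = (-85 + 4*(3*6)**2)**2 = (-85 + 4*18**2)**2 = (-85 + 4*324)**2 = (-85 + 1296)**2 = 1211**2 = 1466521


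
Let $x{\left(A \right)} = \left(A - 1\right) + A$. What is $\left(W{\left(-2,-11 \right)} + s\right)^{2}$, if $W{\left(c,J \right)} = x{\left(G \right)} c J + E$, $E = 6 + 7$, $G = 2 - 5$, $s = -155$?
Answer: $87616$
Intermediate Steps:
$G = -3$ ($G = 2 - 5 = -3$)
$x{\left(A \right)} = -1 + 2 A$ ($x{\left(A \right)} = \left(-1 + A\right) + A = -1 + 2 A$)
$E = 13$
$W{\left(c,J \right)} = 13 - 7 J c$ ($W{\left(c,J \right)} = \left(-1 + 2 \left(-3\right)\right) c J + 13 = \left(-1 - 6\right) c J + 13 = - 7 c J + 13 = - 7 J c + 13 = 13 - 7 J c$)
$\left(W{\left(-2,-11 \right)} + s\right)^{2} = \left(\left(13 - \left(-77\right) \left(-2\right)\right) - 155\right)^{2} = \left(\left(13 - 154\right) - 155\right)^{2} = \left(-141 - 155\right)^{2} = \left(-296\right)^{2} = 87616$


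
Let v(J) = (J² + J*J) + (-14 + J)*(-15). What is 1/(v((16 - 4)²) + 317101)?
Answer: 1/356623 ≈ 2.8041e-6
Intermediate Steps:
v(J) = 210 - 15*J + 2*J² (v(J) = (J² + J²) + (210 - 15*J) = 2*J² + (210 - 15*J) = 210 - 15*J + 2*J²)
1/(v((16 - 4)²) + 317101) = 1/((210 - 15*(16 - 4)² + 2*((16 - 4)²)²) + 317101) = 1/((210 - 15*12² + 2*(12²)²) + 317101) = 1/((210 - 15*144 + 2*144²) + 317101) = 1/((210 - 2160 + 2*20736) + 317101) = 1/((210 - 2160 + 41472) + 317101) = 1/(39522 + 317101) = 1/356623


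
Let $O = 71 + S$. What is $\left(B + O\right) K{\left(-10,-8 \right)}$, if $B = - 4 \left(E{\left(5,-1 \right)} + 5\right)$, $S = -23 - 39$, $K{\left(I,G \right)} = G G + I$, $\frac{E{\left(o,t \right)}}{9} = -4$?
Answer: $7182$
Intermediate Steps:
$E{\left(o,t \right)} = -36$ ($E{\left(o,t \right)} = 9 \left(-4\right) = -36$)
$K{\left(I,G \right)} = I + G^{2}$ ($K{\left(I,G \right)} = G^{2} + I = I + G^{2}$)
$S = -62$ ($S = -23 - 39 = -62$)
$B = 124$ ($B = - 4 \left(-36 + 5\right) = \left(-4\right) \left(-31\right) = 124$)
$O = 9$ ($O = 71 - 62 = 9$)
$\left(B + O\right) K{\left(-10,-8 \right)} = \left(124 + 9\right) \left(-10 + \left(-8\right)^{2}\right) = 133 \left(-10 + 64\right) = 133 \cdot 54 = 7182$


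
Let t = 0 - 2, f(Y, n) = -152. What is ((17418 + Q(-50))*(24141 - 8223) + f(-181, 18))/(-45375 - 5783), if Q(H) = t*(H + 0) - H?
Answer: -139823636/25579 ≈ -5466.3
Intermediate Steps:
t = -2
Q(H) = -3*H (Q(H) = -2*(H + 0) - H = -2*H - H = -3*H)
((17418 + Q(-50))*(24141 - 8223) + f(-181, 18))/(-45375 - 5783) = ((17418 - 3*(-50))*(24141 - 8223) - 152)/(-45375 - 5783) = ((17418 + 150)*15918 - 152)/(-51158) = (17568*15918 - 152)*(-1/51158) = (279647424 - 152)*(-1/51158) = 279647272*(-1/51158) = -139823636/25579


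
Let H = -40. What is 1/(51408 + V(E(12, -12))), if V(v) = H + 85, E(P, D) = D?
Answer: 1/51453 ≈ 1.9435e-5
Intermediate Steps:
V(v) = 45 (V(v) = -40 + 85 = 45)
1/(51408 + V(E(12, -12))) = 1/(51408 + 45) = 1/51453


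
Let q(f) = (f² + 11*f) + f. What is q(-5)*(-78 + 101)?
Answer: -805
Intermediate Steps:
q(f) = f² + 12*f
q(-5)*(-78 + 101) = (-5*(12 - 5))*(-78 + 101) = -5*7*23 = -35*23 = -805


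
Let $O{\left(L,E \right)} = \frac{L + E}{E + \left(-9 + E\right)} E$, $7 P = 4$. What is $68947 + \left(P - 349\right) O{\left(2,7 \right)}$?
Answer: $\frac{322784}{5} \approx 64557.0$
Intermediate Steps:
$P = \frac{4}{7}$ ($P = \frac{1}{7} \cdot 4 = \frac{4}{7} \approx 0.57143$)
$O{\left(L,E \right)} = \frac{E \left(E + L\right)}{-9 + 2 E}$ ($O{\left(L,E \right)} = \frac{E + L}{-9 + 2 E} E = \frac{E \left(E + L\right)}{-9 + 2 E}$)
$68947 + \left(P - 349\right) O{\left(2,7 \right)} = 68947 + \left(\frac{4}{7} - 349\right) \frac{7 \left(7 + 2\right)}{-9 + 2 \cdot 7} = 68947 - \frac{2439 \cdot 7 \frac{1}{-9 + 14} \cdot 9}{7} = 68947 - \frac{2439 \cdot 7 \cdot \frac{1}{5} \cdot 9}{7} = 68947 - \frac{21951}{5} = \frac{322784}{5}$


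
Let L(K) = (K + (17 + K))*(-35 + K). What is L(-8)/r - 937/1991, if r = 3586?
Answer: -313245/649066 ≈ -0.48261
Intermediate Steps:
L(K) = (-35 + K)*(17 + 2*K) (L(K) = (17 + 2*K)*(-35 + K) = (-35 + K)*(17 + 2*K))
L(-8)/r - 937/1991 = (-595 - 53*(-8) + 2*(-8)²)/3586 - 937/1991 = (-595 + 424 + 2*64)*(1/3586) - 937*1/1991 = (-595 + 424 + 128)*(1/3586) - 937/1991 = -43*1/3586 - 937/1991 = -43/3586 - 937/1991 = -313245/649066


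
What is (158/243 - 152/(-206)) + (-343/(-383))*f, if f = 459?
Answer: 3953796859/9586107 ≈ 412.45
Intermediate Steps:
(158/243 - 152/(-206)) + (-343/(-383))*f = (158/243 - 152/(-206)) - 343/(-383)*459 = (158*(1/243) - 152*(-1/206)) - 343*(-1/383)*459 = (158/243 + 76/103) + (343/383)*459 = 34742/25029 + 157437/383 = 3953796859/9586107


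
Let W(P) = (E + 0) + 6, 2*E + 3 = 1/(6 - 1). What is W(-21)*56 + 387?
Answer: 3223/5 ≈ 644.60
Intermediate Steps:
E = -7/5 (E = -3/2 + 1/(2*(6 - 1)) = -3/2 + (½)/5 = -3/2 + (½)*(⅕) = -3/2 + ⅒ = -7/5 ≈ -1.4000)
W(P) = 23/5 (W(P) = (-7/5 + 0) + 6 = -7/5 + 6 = 23/5)
W(-21)*56 + 387 = (23/5)*56 + 387 = 1288/5 + 387 = 3223/5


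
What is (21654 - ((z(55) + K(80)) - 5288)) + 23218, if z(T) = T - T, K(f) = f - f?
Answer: 50160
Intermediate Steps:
K(f) = 0
z(T) = 0
(21654 - ((z(55) + K(80)) - 5288)) + 23218 = (21654 - ((0 + 0) - 5288)) + 23218 = (21654 - (0 - 5288)) + 23218 = (21654 - 1*(-5288)) + 23218 = (21654 + 5288) + 23218 = 26942 + 23218 = 50160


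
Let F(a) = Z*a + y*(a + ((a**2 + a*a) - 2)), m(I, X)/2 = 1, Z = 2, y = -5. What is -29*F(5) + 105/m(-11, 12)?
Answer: 14895/2 ≈ 7447.5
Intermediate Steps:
m(I, X) = 2 (m(I, X) = 2*1 = 2)
F(a) = 10 - 10*a**2 - 3*a (F(a) = 2*a - 5*(a + ((a**2 + a*a) - 2)) = 2*a - 5*(a + ((a**2 + a**2) - 2)) = 2*a - 5*(a + (2*a**2 - 2)) = 2*a - 5*(a + (-2 + 2*a**2)) = 2*a - 5*(-2 + a + 2*a**2) = 2*a + (10 - 10*a**2 - 5*a) = 10 - 10*a**2 - 3*a)
-29*F(5) + 105/m(-11, 12) = -29*(10 - 10*5**2 - 3*5) + 105/2 = -29*(10 - 10*25 - 15) + 105*(1/2) = -29*(10 - 250 - 15) + 105/2 = -29*(-255) + 105/2 = 7395 + 105/2 = 14895/2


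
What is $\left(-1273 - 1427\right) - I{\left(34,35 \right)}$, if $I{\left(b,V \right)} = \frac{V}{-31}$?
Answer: $- \frac{83665}{31} \approx -2698.9$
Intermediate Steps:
$I{\left(b,V \right)} = - \frac{V}{31}$ ($I{\left(b,V \right)} = V \left(- \frac{1}{31}\right) = - \frac{V}{31}$)
$\left(-1273 - 1427\right) - I{\left(34,35 \right)} = \left(-1273 - 1427\right) - \left(- \frac{1}{31}\right) 35 = -2700 - - \frac{35}{31} = -2700 + \frac{35}{31} = - \frac{83665}{31}$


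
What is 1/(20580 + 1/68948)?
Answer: 68948/1418949841 ≈ 4.8591e-5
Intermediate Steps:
1/(20580 + 1/68948) = 1/(1418949841/68948) = 68948/1418949841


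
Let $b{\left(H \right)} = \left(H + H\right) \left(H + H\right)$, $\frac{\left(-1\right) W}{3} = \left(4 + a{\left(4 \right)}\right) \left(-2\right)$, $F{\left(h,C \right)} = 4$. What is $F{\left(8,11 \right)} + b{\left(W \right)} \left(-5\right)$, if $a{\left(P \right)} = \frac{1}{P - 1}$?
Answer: $-13516$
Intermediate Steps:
$a{\left(P \right)} = \frac{1}{-1 + P}$
$W = 26$ ($W = - 3 \left(4 + \frac{1}{-1 + 4}\right) \left(-2\right) = - 3 \left(4 + \frac{1}{3}\right) \left(-2\right) = - 3 \cdot \frac{13}{3} \left(-2\right) = \left(-3\right) \left(- \frac{26}{3}\right) = 26$)
$b{\left(H \right)} = 4 H^{2}$ ($b{\left(H \right)} = 2 H 2 H = 4 H^{2}$)
$F{\left(8,11 \right)} + b{\left(W \right)} \left(-5\right) = 4 + 4 \cdot 26^{2} \left(-5\right) = 4 + 4 \cdot 676 \left(-5\right) = 4 + 2704 \left(-5\right) = 4 - 13520 = -13516$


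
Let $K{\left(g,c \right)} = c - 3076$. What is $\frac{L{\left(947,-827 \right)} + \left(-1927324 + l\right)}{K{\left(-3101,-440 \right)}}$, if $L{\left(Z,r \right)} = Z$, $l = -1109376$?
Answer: $\frac{3035753}{3516} \approx 863.41$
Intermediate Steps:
$K{\left(g,c \right)} = -3076 + c$
$\frac{L{\left(947,-827 \right)} + \left(-1927324 + l\right)}{K{\left(-3101,-440 \right)}} = \frac{947 - 3036700}{-3076 - 440} = \frac{947 - 3036700}{-3516} = \left(-3035753\right) \left(- \frac{1}{3516}\right) = \frac{3035753}{3516}$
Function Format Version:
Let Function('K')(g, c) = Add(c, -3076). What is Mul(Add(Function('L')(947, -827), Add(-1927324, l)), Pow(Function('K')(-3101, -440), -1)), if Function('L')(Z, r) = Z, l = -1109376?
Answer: Rational(3035753, 3516) ≈ 863.41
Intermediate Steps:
Function('K')(g, c) = Add(-3076, c)
Mul(Add(Function('L')(947, -827), Add(-1927324, l)), Pow(Function('K')(-3101, -440), -1)) = Mul(Add(947, Add(-1927324, -1109376)), Pow(Add(-3076, -440), -1)) = Mul(Add(947, -3036700), Pow(-3516, -1)) = Mul(-3035753, Rational(-1, 3516)) = Rational(3035753, 3516)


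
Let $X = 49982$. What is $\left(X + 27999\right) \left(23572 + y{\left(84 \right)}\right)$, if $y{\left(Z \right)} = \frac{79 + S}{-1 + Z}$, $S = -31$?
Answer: $\frac{152571698044}{83} \approx 1.8382 \cdot 10^{9}$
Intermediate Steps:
$y{\left(Z \right)} = \frac{48}{-1 + Z}$ ($y{\left(Z \right)} = \frac{79 - 31}{-1 + Z} = \frac{48}{-1 + Z}$)
$\left(X + 27999\right) \left(23572 + y{\left(84 \right)}\right) = \left(49982 + 27999\right) \left(23572 + \frac{48}{-1 + 84}\right) = 77981 \left(23572 + \frac{48}{83}\right) = 77981 \cdot \frac{1956524}{83} = \frac{152571698044}{83}$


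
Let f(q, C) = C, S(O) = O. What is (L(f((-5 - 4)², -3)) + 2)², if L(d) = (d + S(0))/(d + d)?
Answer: 25/4 ≈ 6.2500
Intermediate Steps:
L(d) = ½ (L(d) = (d + 0)/(d + d) = d/((2*d)) = d*(1/(2*d)) = ½)
(L(f((-5 - 4)², -3)) + 2)² = (½ + 2)² = (5/2)² = 25/4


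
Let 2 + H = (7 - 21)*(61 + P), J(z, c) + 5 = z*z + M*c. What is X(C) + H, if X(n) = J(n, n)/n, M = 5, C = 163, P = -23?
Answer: -59663/163 ≈ -366.03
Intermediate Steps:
J(z, c) = -5 + z**2 + 5*c (J(z, c) = -5 + (z*z + 5*c) = -5 + (z**2 + 5*c) = -5 + z**2 + 5*c)
X(n) = (-5 + n**2 + 5*n)/n
H = -534 (H = -2 + (7 - 21)*(61 - 23) = -2 - 14*38 = -2 - 532 = -534)
X(C) + H = (5 + 163 - 5/163) - 534 = 27379/163 - 534 = -59663/163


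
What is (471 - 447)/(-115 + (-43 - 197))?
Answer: -24/355 ≈ -0.067606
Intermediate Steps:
(471 - 447)/(-115 + (-43 - 197)) = 24/(-115 - 240) = 24/(-355) = 24*(-1/355) = -24/355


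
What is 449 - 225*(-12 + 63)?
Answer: -11026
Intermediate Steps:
449 - 225*(-12 + 63) = 449 - 225*51 = 449 - 11475 = -11026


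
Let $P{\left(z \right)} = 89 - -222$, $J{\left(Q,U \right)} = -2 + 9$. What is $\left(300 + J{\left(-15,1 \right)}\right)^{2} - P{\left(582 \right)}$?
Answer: $93938$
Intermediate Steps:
$J{\left(Q,U \right)} = 7$
$P{\left(z \right)} = 311$ ($P{\left(z \right)} = 89 + 222 = 311$)
$\left(300 + J{\left(-15,1 \right)}\right)^{2} - P{\left(582 \right)} = \left(300 + 7\right)^{2} - 311 = 307^{2} - 311 = 94249 - 311 = 93938$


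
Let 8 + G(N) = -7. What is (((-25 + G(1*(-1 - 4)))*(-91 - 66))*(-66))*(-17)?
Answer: 7046160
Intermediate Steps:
G(N) = -15 (G(N) = -8 - 7 = -15)
(((-25 + G(1*(-1 - 4)))*(-91 - 66))*(-66))*(-17) = (((-25 - 15)*(-91 - 66))*(-66))*(-17) = (-40*(-157)*(-66))*(-17) = (6280*(-66))*(-17) = -414480*(-17) = 7046160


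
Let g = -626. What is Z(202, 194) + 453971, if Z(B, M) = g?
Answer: 453345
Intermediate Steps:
Z(B, M) = -626
Z(202, 194) + 453971 = -626 + 453971 = 453345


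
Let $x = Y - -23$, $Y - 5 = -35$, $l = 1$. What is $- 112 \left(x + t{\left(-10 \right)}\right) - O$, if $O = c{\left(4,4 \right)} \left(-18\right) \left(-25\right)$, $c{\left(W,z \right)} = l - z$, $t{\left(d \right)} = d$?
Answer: $3254$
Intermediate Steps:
$c{\left(W,z \right)} = 1 - z$
$Y = -30$ ($Y = 5 - 35 = -30$)
$x = -7$ ($x = -30 - -23 = -30 + 23 = -7$)
$O = -1350$ ($O = \left(1 - 4\right) \left(-18\right) \left(-25\right) = \left(-3\right) \left(-18\right) \left(-25\right) = 54 \left(-25\right) = -1350$)
$- 112 \left(x + t{\left(-10 \right)}\right) - O = - 112 \left(-7 - 10\right) - -1350 = \left(-112\right) \left(-17\right) + 1350 = 1904 + 1350 = 3254$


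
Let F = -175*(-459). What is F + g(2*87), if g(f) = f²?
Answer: 110601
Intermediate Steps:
F = 80325
F + g(2*87) = 80325 + (2*87)² = 80325 + 174² = 80325 + 30276 = 110601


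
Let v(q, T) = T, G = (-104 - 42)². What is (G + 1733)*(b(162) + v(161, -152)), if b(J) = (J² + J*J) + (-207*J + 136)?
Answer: 436501962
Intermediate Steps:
G = 21316 (G = (-146)² = 21316)
b(J) = 136 - 207*J + 2*J² (b(J) = (J² + J²) + (136 - 207*J) = 2*J² + (136 - 207*J) = 136 - 207*J + 2*J²)
(G + 1733)*(b(162) + v(161, -152)) = (21316 + 1733)*((136 - 207*162 + 2*162²) - 152) = 23049*((136 - 33534 + 2*26244) - 152) = 23049*((136 - 33534 + 52488) - 152) = 23049*(19090 - 152) = 23049*18938 = 436501962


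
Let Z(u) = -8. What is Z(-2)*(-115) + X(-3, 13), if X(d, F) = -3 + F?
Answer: 930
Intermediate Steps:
Z(-2)*(-115) + X(-3, 13) = -8*(-115) + (-3 + 13) = 920 + 10 = 930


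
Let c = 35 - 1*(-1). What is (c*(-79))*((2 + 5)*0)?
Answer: 0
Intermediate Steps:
c = 36 (c = 35 + 1 = 36)
(c*(-79))*((2 + 5)*0) = (36*(-79))*((2 + 5)*0) = -19908*0 = -2844*0 = 0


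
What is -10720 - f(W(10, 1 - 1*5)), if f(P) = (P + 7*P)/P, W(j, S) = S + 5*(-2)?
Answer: -10728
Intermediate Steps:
W(j, S) = -10 + S (W(j, S) = S - 10 = -10 + S)
f(P) = 8 (f(P) = (8*P)/P = 8)
-10720 - f(W(10, 1 - 1*5)) = -10720 - 1*8 = -10720 - 8 = -10728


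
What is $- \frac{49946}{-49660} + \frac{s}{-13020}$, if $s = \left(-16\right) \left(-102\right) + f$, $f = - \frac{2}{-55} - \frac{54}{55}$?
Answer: $\frac{60214291}{68387550} \approx 0.88049$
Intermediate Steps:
$f = - \frac{52}{55}$ ($f = \left(-2\right) \left(- \frac{1}{55}\right) - \frac{54}{55} = \frac{2}{55} - \frac{54}{55} = - \frac{52}{55} \approx -0.94545$)
$s = \frac{89708}{55}$ ($s = \left(-16\right) \left(-102\right) - \frac{52}{55} = 1632 - \frac{52}{55} = \frac{89708}{55} \approx 1631.1$)
$- \frac{49946}{-49660} + \frac{s}{-13020} = - \frac{49946}{-49660} + \frac{89708}{55 \left(-13020\right)} = \left(-49946\right) \left(- \frac{1}{49660}\right) + \frac{89708}{55} \left(- \frac{1}{13020}\right) = \frac{1921}{1910} - \frac{22427}{179025} = \frac{60214291}{68387550}$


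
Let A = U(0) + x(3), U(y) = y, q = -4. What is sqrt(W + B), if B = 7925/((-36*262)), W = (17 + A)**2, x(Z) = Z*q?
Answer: 5*sqrt(2388130)/1572 ≈ 4.9153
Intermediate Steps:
x(Z) = -4*Z (x(Z) = Z*(-4) = -4*Z)
A = -12 (A = 0 - 4*3 = 0 - 12 = -12)
W = 25 (W = (17 - 12)**2 = 5**2 = 25)
B = -7925/9432 (B = 7925/(-9432) = 7925*(-1/9432) = -7925/9432 ≈ -0.84023)
sqrt(W + B) = sqrt(25 - 7925/9432) = sqrt(227875/9432) = 5*sqrt(2388130)/1572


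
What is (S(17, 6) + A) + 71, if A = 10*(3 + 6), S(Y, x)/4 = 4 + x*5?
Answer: 297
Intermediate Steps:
S(Y, x) = 16 + 20*x (S(Y, x) = 4*(4 + x*5) = 4*(4 + 5*x) = 16 + 20*x)
A = 90 (A = 10*9 = 90)
(S(17, 6) + A) + 71 = ((16 + 20*6) + 90) + 71 = ((16 + 120) + 90) + 71 = (136 + 90) + 71 = 226 + 71 = 297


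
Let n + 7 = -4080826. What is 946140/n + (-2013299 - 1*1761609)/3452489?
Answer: -18671307080824/14089031043337 ≈ -1.3252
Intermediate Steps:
n = -4080833 (n = -7 - 4080826 = -4080833)
946140/n + (-2013299 - 1*1761609)/3452489 = 946140/(-4080833) + (-2013299 - 1*1761609)/3452489 = 946140*(-1/4080833) + (-2013299 - 1761609)*(1/3452489) = -946140/4080833 - 3774908*1/3452489 = -946140/4080833 - 3774908/3452489 = -18671307080824/14089031043337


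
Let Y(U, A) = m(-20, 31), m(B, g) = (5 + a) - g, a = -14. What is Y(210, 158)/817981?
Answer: -40/817981 ≈ -4.8901e-5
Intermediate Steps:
m(B, g) = -9 - g (m(B, g) = (5 - 14) - g = -9 - g)
Y(U, A) = -40 (Y(U, A) = -9 - 1*31 = -9 - 31 = -40)
Y(210, 158)/817981 = -40/817981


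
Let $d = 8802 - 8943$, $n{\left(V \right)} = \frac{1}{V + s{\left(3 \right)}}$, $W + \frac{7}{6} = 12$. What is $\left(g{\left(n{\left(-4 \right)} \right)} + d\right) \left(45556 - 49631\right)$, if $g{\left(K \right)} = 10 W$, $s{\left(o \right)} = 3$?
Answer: $\frac{399350}{3} \approx 1.3312 \cdot 10^{5}$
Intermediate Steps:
$W = \frac{65}{6}$ ($W = - \frac{7}{6} + 12 = \frac{65}{6} \approx 10.833$)
$n{\left(V \right)} = \frac{1}{3 + V}$ ($n{\left(V \right)} = \frac{1}{V + 3} = \frac{1}{3 + V}$)
$g{\left(K \right)} = \frac{325}{3}$ ($g{\left(K \right)} = 10 \cdot \frac{65}{6} = \frac{325}{3}$)
$d = -141$
$\left(g{\left(n{\left(-4 \right)} \right)} + d\right) \left(45556 - 49631\right) = \left(\frac{325}{3} - 141\right) \left(45556 - 49631\right) = \left(- \frac{98}{3}\right) \left(-4075\right) = \frac{399350}{3}$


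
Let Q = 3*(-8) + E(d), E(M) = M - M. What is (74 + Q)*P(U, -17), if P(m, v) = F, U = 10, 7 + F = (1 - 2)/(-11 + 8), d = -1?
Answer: -1000/3 ≈ -333.33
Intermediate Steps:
F = -20/3 (F = -7 + (1 - 2)/(-11 + 8) = -7 - 1/(-3) = -7 - 1*(-⅓) = -7 + ⅓ = -20/3 ≈ -6.6667)
E(M) = 0
P(m, v) = -20/3
Q = -24 (Q = 3*(-8) + 0 = -24 + 0 = -24)
(74 + Q)*P(U, -17) = (74 - 24)*(-20/3) = 50*(-20/3) = -1000/3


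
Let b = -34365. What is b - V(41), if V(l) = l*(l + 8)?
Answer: -36374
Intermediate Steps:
V(l) = l*(8 + l)
b - V(41) = -34365 - 41*(8 + 41) = -34365 - 41*49 = -34365 - 1*2009 = -34365 - 2009 = -36374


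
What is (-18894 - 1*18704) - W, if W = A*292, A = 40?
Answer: -49278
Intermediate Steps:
W = 11680 (W = 40*292 = 11680)
(-18894 - 1*18704) - W = (-18894 - 1*18704) - 1*11680 = (-18894 - 18704) - 11680 = -37598 - 11680 = -49278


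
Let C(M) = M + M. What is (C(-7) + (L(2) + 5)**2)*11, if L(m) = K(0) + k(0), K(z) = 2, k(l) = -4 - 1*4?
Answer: -143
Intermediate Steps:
k(l) = -8 (k(l) = -4 - 4 = -8)
C(M) = 2*M
L(m) = -6 (L(m) = 2 - 8 = -6)
(C(-7) + (L(2) + 5)**2)*11 = (2*(-7) + (-6 + 5)**2)*11 = (-14 + (-1)**2)*11 = (-14 + 1)*11 = -13*11 = -143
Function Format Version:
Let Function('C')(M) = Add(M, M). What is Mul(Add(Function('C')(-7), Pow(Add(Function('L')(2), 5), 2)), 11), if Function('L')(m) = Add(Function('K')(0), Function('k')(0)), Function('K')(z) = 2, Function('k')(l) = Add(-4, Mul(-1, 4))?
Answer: -143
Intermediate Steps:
Function('k')(l) = -8 (Function('k')(l) = Add(-4, -4) = -8)
Function('C')(M) = Mul(2, M)
Function('L')(m) = -6 (Function('L')(m) = Add(2, -8) = -6)
Mul(Add(Function('C')(-7), Pow(Add(Function('L')(2), 5), 2)), 11) = Mul(Add(Mul(2, -7), Pow(Add(-6, 5), 2)), 11) = Mul(Add(-14, Pow(-1, 2)), 11) = Mul(Add(-14, 1), 11) = Mul(-13, 11) = -143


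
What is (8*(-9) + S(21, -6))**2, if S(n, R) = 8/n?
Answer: 2262016/441 ≈ 5129.3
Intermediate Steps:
(8*(-9) + S(21, -6))**2 = (8*(-9) + 8/21)**2 = (-72 + 8*(1/21))**2 = (-72 + 8/21)**2 = (-1504/21)**2 = 2262016/441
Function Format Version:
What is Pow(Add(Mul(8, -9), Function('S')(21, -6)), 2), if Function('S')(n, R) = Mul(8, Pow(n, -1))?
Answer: Rational(2262016, 441) ≈ 5129.3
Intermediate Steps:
Pow(Add(Mul(8, -9), Function('S')(21, -6)), 2) = Pow(Add(Mul(8, -9), Mul(8, Pow(21, -1))), 2) = Pow(Add(-72, Mul(8, Rational(1, 21))), 2) = Pow(Add(-72, Rational(8, 21)), 2) = Pow(Rational(-1504, 21), 2) = Rational(2262016, 441)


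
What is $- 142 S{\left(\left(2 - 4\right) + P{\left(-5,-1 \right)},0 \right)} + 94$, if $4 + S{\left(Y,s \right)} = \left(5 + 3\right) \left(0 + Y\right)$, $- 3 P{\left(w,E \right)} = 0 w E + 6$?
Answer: $5206$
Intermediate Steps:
$P{\left(w,E \right)} = -2$ ($P{\left(w,E \right)} = - \frac{0 w E + 6}{3} = - \frac{0 E + 6}{3} = - \frac{0 + 6}{3} = \left(- \frac{1}{3}\right) 6 = -2$)
$S{\left(Y,s \right)} = -4 + 8 Y$ ($S{\left(Y,s \right)} = -4 + \left(5 + 3\right) \left(0 + Y\right) = -4 + 8 Y$)
$- 142 S{\left(\left(2 - 4\right) + P{\left(-5,-1 \right)},0 \right)} + 94 = - 142 \left(-4 + 8 \left(\left(2 - 4\right) - 2\right)\right) + 94 = - 142 \left(-4 + 8 \left(-2 - 2\right)\right) + 94 = - 142 \left(-4 + 8 \left(-4\right)\right) + 94 = - 142 \left(-4 - 32\right) + 94 = \left(-142\right) \left(-36\right) + 94 = 5112 + 94 = 5206$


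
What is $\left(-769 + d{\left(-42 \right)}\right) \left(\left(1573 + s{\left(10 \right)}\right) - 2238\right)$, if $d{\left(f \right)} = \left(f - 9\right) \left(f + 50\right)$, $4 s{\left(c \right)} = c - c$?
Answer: $782705$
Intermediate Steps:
$s{\left(c \right)} = 0$ ($s{\left(c \right)} = \frac{c - c}{4} = \frac{1}{4} \cdot 0 = 0$)
$d{\left(f \right)} = \left(-9 + f\right) \left(50 + f\right)$
$\left(-769 + d{\left(-42 \right)}\right) \left(\left(1573 + s{\left(10 \right)}\right) - 2238\right) = \left(-769 + \left(-450 + \left(-42\right)^{2} + 41 \left(-42\right)\right)\right) \left(\left(1573 + 0\right) - 2238\right) = \left(-769 - 408\right) \left(1573 - 2238\right) = \left(-769 - 408\right) \left(-665\right) = \left(-1177\right) \left(-665\right) = 782705$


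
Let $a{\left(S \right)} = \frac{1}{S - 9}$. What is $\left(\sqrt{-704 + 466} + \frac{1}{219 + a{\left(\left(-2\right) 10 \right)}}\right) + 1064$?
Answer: $\frac{6756429}{6350} + i \sqrt{238} \approx 1064.0 + 15.427 i$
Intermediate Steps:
$a{\left(S \right)} = \frac{1}{-9 + S}$
$\left(\sqrt{-704 + 466} + \frac{1}{219 + a{\left(\left(-2\right) 10 \right)}}\right) + 1064 = \left(\sqrt{-704 + 466} + \frac{1}{219 + \frac{1}{-9 - 20}}\right) + 1064 = \left(\sqrt{-238} + \frac{1}{219 + \frac{1}{-9 - 20}}\right) + 1064 = \left(i \sqrt{238} + \frac{1}{219 + \frac{1}{-29}}\right) + 1064 = \left(i \sqrt{238} + \frac{1}{219 - \frac{1}{29}}\right) + 1064 = \left(i \sqrt{238} + \frac{1}{\frac{6350}{29}}\right) + 1064 = \left(i \sqrt{238} + \frac{29}{6350}\right) + 1064 = \left(\frac{29}{6350} + i \sqrt{238}\right) + 1064 = \frac{6756429}{6350} + i \sqrt{238}$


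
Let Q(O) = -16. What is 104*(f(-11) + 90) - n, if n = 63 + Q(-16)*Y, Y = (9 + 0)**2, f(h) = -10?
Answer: 9553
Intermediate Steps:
Y = 81 (Y = 9**2 = 81)
n = -1233 (n = 63 - 16*81 = 63 - 1296 = -1233)
104*(f(-11) + 90) - n = 104*(-10 + 90) - 1*(-1233) = 104*80 + 1233 = 8320 + 1233 = 9553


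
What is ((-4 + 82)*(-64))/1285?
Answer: -4992/1285 ≈ -3.8848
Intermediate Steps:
((-4 + 82)*(-64))/1285 = (78*(-64))*(1/1285) = -4992*1/1285 = -4992/1285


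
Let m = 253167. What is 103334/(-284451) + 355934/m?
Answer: 8342780384/8001511813 ≈ 1.0427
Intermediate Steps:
103334/(-284451) + 355934/m = 103334/(-284451) + 355934/253167 = 103334*(-1/284451) + 355934*(1/253167) = -103334/284451 + 355934/253167 = 8342780384/8001511813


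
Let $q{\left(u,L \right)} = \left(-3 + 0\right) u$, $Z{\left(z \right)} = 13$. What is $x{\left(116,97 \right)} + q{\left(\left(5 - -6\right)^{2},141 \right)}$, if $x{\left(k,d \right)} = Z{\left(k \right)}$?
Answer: $-350$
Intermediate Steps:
$x{\left(k,d \right)} = 13$
$q{\left(u,L \right)} = - 3 u$
$x{\left(116,97 \right)} + q{\left(\left(5 - -6\right)^{2},141 \right)} = 13 - 3 \left(5 - -6\right)^{2} = 13 - 3 \left(5 + 6\right)^{2} = 13 - 3 \cdot 11^{2} = 13 - 363 = -350$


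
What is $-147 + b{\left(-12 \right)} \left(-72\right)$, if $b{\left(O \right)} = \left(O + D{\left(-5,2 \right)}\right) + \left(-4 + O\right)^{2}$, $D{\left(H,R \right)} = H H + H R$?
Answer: $-18795$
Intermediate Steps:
$D{\left(H,R \right)} = H^{2} + H R$
$b{\left(O \right)} = 15 + O + \left(-4 + O\right)^{2}$ ($b{\left(O \right)} = \left(O - 5 \left(-5 + 2\right)\right) + \left(-4 + O\right)^{2} = \left(O - -15\right) + \left(-4 + O\right)^{2} = \left(O + 15\right) + \left(-4 + O\right)^{2} = \left(15 + O\right) + \left(-4 + O\right)^{2} = 15 + O + \left(-4 + O\right)^{2}$)
$-147 + b{\left(-12 \right)} \left(-72\right) = -147 + \left(15 - 12 + \left(-4 - 12\right)^{2}\right) \left(-72\right) = -147 + \left(15 - 12 + \left(-16\right)^{2}\right) \left(-72\right) = -147 + \left(15 - 12 + 256\right) \left(-72\right) = -147 + 259 \left(-72\right) = -147 - 18648 = -18795$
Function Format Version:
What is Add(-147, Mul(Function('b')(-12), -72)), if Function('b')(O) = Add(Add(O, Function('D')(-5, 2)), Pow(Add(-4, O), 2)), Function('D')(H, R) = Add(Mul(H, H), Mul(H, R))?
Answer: -18795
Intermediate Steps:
Function('D')(H, R) = Add(Pow(H, 2), Mul(H, R))
Function('b')(O) = Add(15, O, Pow(Add(-4, O), 2)) (Function('b')(O) = Add(Add(O, Mul(-5, Add(-5, 2))), Pow(Add(-4, O), 2)) = Add(Add(O, Mul(-5, -3)), Pow(Add(-4, O), 2)) = Add(Add(O, 15), Pow(Add(-4, O), 2)) = Add(Add(15, O), Pow(Add(-4, O), 2)) = Add(15, O, Pow(Add(-4, O), 2)))
Add(-147, Mul(Function('b')(-12), -72)) = Add(-147, Mul(Add(15, -12, Pow(Add(-4, -12), 2)), -72)) = Add(-147, Mul(Add(15, -12, Pow(-16, 2)), -72)) = Add(-147, Mul(Add(15, -12, 256), -72)) = Add(-147, Mul(259, -72)) = Add(-147, -18648) = -18795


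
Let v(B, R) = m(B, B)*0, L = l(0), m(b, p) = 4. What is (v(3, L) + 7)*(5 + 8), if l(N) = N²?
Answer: 91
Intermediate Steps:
L = 0 (L = 0² = 0)
v(B, R) = 0 (v(B, R) = 4*0 = 0)
(v(3, L) + 7)*(5 + 8) = (0 + 7)*(5 + 8) = 7*13 = 91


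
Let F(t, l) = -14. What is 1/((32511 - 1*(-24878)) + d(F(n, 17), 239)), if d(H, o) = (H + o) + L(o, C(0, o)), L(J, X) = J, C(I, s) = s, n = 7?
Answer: 1/57853 ≈ 1.7285e-5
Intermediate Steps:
d(H, o) = H + 2*o (d(H, o) = (H + o) + o = H + 2*o)
1/((32511 - 1*(-24878)) + d(F(n, 17), 239)) = 1/((32511 - 1*(-24878)) + (-14 + 2*239)) = 1/((32511 + 24878) + (-14 + 478)) = 1/(57389 + 464) = 1/57853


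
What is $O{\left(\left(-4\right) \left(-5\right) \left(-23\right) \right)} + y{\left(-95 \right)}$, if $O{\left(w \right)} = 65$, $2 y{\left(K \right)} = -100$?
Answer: $15$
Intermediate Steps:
$y{\left(K \right)} = -50$ ($y{\left(K \right)} = \frac{1}{2} \left(-100\right) = -50$)
$O{\left(\left(-4\right) \left(-5\right) \left(-23\right) \right)} + y{\left(-95 \right)} = 65 - 50 = 15$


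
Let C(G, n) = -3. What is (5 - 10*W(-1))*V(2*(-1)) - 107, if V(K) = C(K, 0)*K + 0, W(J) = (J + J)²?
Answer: -317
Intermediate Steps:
W(J) = 4*J² (W(J) = (2*J)² = 4*J²)
V(K) = -3*K (V(K) = -3*K + 0 = -3*K)
(5 - 10*W(-1))*V(2*(-1)) - 107 = (5 - 40*(-1)²)*(-6*(-1)) - 107 = (5 - 40)*(-3*(-2)) - 107 = (5 - 10*4)*6 - 107 = (5 - 40)*6 - 107 = -35*6 - 107 = -210 - 107 = -317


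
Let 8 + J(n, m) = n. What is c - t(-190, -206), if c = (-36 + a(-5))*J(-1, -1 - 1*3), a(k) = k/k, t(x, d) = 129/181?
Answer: 56886/181 ≈ 314.29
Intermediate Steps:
J(n, m) = -8 + n
t(x, d) = 129/181 (t(x, d) = 129*(1/181) = 129/181)
a(k) = 1
c = 315 (c = (-36 + 1)*(-8 - 1) = -35*(-9) = 315)
c - t(-190, -206) = 315 - 1*129/181 = 315 - 129/181 = 56886/181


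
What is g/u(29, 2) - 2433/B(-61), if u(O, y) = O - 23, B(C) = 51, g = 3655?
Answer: 57269/102 ≈ 561.46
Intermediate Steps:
u(O, y) = -23 + O
g/u(29, 2) - 2433/B(-61) = 3655/(-23 + 29) - 2433/51 = 3655/6 - 2433*1/51 = 3655*(1/6) - 811/17 = 3655/6 - 811/17 = 57269/102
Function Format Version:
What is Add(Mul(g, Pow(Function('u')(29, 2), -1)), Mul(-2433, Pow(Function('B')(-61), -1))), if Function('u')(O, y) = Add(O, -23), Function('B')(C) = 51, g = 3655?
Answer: Rational(57269, 102) ≈ 561.46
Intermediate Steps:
Function('u')(O, y) = Add(-23, O)
Add(Mul(g, Pow(Function('u')(29, 2), -1)), Mul(-2433, Pow(Function('B')(-61), -1))) = Add(Mul(3655, Pow(Add(-23, 29), -1)), Mul(-2433, Pow(51, -1))) = Add(Mul(3655, Pow(6, -1)), Mul(-2433, Rational(1, 51))) = Add(Mul(3655, Rational(1, 6)), Rational(-811, 17)) = Add(Rational(3655, 6), Rational(-811, 17)) = Rational(57269, 102)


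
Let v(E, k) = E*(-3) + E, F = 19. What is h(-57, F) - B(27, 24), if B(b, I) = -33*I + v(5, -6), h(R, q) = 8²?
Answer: 866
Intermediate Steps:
h(R, q) = 64
v(E, k) = -2*E (v(E, k) = -3*E + E = -2*E)
B(b, I) = -10 - 33*I (B(b, I) = -33*I - 2*5 = -33*I - 10 = -10 - 33*I)
h(-57, F) - B(27, 24) = 64 - (-10 - 33*24) = 64 - (-10 - 792) = 64 - 1*(-802) = 64 + 802 = 866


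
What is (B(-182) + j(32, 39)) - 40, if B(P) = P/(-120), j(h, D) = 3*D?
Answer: 4711/60 ≈ 78.517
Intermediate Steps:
B(P) = -P/120 (B(P) = P*(-1/120) = -P/120)
(B(-182) + j(32, 39)) - 40 = (-1/120*(-182) + 3*39) - 40 = (91/60 + 117) - 40 = 7111/60 - 40 = 4711/60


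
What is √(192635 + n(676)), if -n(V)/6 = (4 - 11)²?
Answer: √192341 ≈ 438.57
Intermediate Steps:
n(V) = -294 (n(V) = -6*(4 - 11)² = -6*(-7)² = -6*49 = -294)
√(192635 + n(676)) = √(192635 - 294) = √192341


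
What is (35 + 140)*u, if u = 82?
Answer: 14350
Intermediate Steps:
(35 + 140)*u = (35 + 140)*82 = 175*82 = 14350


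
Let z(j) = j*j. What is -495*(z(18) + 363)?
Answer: -340065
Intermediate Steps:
z(j) = j²
-495*(z(18) + 363) = -495*(18² + 363) = -495*(324 + 363) = -495*687 = -340065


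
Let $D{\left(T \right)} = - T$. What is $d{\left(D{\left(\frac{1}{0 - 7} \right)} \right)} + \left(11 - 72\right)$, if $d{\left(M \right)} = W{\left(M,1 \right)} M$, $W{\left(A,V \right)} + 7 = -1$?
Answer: $- \frac{435}{7} \approx -62.143$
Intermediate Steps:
$W{\left(A,V \right)} = -8$ ($W{\left(A,V \right)} = -7 - 1 = -8$)
$d{\left(M \right)} = - 8 M$
$d{\left(D{\left(\frac{1}{0 - 7} \right)} \right)} + \left(11 - 72\right) = - 8 \left(- \frac{1}{0 - 7}\right) + \left(11 - 72\right) = - 8 \left(- \frac{1}{-7}\right) + \left(11 - 72\right) = - 8 \left(\left(-1\right) \left(- \frac{1}{7}\right)\right) - 61 = \left(-8\right) \frac{1}{7} - 61 = - \frac{8}{7} - 61 = - \frac{435}{7}$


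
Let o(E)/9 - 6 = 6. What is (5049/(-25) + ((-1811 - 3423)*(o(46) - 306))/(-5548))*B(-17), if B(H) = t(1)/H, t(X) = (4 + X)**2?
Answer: 13480038/23579 ≈ 571.70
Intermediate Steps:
o(E) = 108 (o(E) = 54 + 9*6 = 54 + 54 = 108)
B(H) = 25/H (B(H) = (4 + 1)**2/H = 5**2/H = 25/H)
(5049/(-25) + ((-1811 - 3423)*(o(46) - 306))/(-5548))*B(-17) = (5049/(-25) + ((-1811 - 3423)*(108 - 306))/(-5548))*(25/(-17)) = (5049*(-1/25) - 5234*(-198)*(-1/5548))*(25*(-1/17)) = (-5049/25 + 1036332*(-1/5548))*(-25/17) = (-5049/25 - 259083/1387)*(-25/17) = -13480038/34675*(-25/17) = 13480038/23579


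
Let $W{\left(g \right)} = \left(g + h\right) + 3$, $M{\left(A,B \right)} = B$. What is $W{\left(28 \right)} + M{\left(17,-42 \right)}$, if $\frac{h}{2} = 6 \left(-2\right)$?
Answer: $-35$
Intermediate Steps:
$h = -24$ ($h = 2 \cdot 6 \left(-2\right) = 2 \left(-12\right) = -24$)
$W{\left(g \right)} = -21 + g$ ($W{\left(g \right)} = \left(g - 24\right) + 3 = \left(-24 + g\right) + 3 = -21 + g$)
$W{\left(28 \right)} + M{\left(17,-42 \right)} = \left(-21 + 28\right) - 42 = 7 - 42 = -35$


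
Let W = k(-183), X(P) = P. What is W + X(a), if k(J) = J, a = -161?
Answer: -344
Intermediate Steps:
W = -183
W + X(a) = -183 - 161 = -344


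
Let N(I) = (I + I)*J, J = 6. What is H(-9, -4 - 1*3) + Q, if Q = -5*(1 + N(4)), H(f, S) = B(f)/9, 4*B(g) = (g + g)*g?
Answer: -481/2 ≈ -240.50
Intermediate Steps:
B(g) = g²/2 (B(g) = ((g + g)*g)/4 = ((2*g)*g)/4 = (2*g²)/4 = g²/2)
N(I) = 12*I (N(I) = (I + I)*6 = (2*I)*6 = 12*I)
H(f, S) = f²/18 (H(f, S) = (f²/2)/9 = (f²/2)*(⅑) = f²/18)
Q = -245 (Q = -5*(1 + 12*4) = -5*(1 + 48) = -5*49 = -245)
H(-9, -4 - 1*3) + Q = (1/18)*(-9)² - 245 = (1/18)*81 - 245 = 9/2 - 245 = -481/2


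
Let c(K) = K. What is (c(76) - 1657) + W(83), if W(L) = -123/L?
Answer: -131346/83 ≈ -1582.5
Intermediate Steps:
(c(76) - 1657) + W(83) = (76 - 1657) - 123/83 = -1581 - 123*1/83 = -1581 - 123/83 = -131346/83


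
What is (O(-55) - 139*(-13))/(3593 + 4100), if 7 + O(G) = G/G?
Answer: 1801/7693 ≈ 0.23411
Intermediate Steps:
O(G) = -6 (O(G) = -7 + G/G = -7 + 1 = -6)
(O(-55) - 139*(-13))/(3593 + 4100) = (-6 - 139*(-13))/(3593 + 4100) = (-6 + 1807)/7693 = 1801*(1/7693) = 1801/7693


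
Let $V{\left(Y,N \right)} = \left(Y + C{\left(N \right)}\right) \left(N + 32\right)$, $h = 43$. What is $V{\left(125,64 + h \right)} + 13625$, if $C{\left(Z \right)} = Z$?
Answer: $45873$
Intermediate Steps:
$V{\left(Y,N \right)} = \left(32 + N\right) \left(N + Y\right)$ ($V{\left(Y,N \right)} = \left(Y + N\right) \left(N + 32\right) = \left(N + Y\right) \left(32 + N\right) = \left(32 + N\right) \left(N + Y\right)$)
$V{\left(125,64 + h \right)} + 13625 = \left(\left(64 + 43\right)^{2} + 32 \left(64 + 43\right) + 32 \cdot 125 + \left(64 + 43\right) 125\right) + 13625 = \left(107^{2} + 32 \cdot 107 + 4000 + 107 \cdot 125\right) + 13625 = \left(11449 + 3424 + 4000 + 13375\right) + 13625 = 32248 + 13625 = 45873$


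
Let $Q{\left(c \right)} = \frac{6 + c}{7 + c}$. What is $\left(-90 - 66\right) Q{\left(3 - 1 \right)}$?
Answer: $- \frac{416}{3} \approx -138.67$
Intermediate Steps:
$Q{\left(c \right)} = \frac{6 + c}{7 + c}$
$\left(-90 - 66\right) Q{\left(3 - 1 \right)} = \left(-90 - 66\right) \frac{6 + \left(3 - 1\right)}{7 + \left(3 - 1\right)} = - 156 \frac{6 + \left(3 - 1\right)}{7 + \left(3 - 1\right)} = - 156 \frac{6 + 2}{7 + 2} = - 156 \cdot \frac{1}{9} \cdot 8 = \left(-156\right) \frac{8}{9} = - \frac{416}{3}$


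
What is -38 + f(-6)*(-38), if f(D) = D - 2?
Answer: 266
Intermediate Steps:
f(D) = -2 + D
-38 + f(-6)*(-38) = -38 + (-2 - 6)*(-38) = -38 - 8*(-38) = -38 + 304 = 266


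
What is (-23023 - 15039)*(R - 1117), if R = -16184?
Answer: 658510662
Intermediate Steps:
(-23023 - 15039)*(R - 1117) = (-23023 - 15039)*(-16184 - 1117) = -38062*(-17301) = 658510662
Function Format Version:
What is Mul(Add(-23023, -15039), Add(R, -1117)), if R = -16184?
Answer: 658510662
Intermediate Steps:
Mul(Add(-23023, -15039), Add(R, -1117)) = Mul(Add(-23023, -15039), Add(-16184, -1117)) = Mul(-38062, -17301) = 658510662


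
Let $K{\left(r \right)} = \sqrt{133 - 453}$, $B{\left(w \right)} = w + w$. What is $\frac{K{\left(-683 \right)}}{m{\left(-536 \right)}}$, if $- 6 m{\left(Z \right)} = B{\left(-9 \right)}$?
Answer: $\frac{8 i \sqrt{5}}{3} \approx 5.9628 i$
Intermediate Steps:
$B{\left(w \right)} = 2 w$
$m{\left(Z \right)} = 3$ ($m{\left(Z \right)} = - \frac{2 \left(-9\right)}{6} = \left(- \frac{1}{6}\right) \left(-18\right) = 3$)
$K{\left(r \right)} = 8 i \sqrt{5}$ ($K{\left(r \right)} = \sqrt{-320} = 8 i \sqrt{5}$)
$\frac{K{\left(-683 \right)}}{m{\left(-536 \right)}} = \frac{8 i \sqrt{5}}{3}$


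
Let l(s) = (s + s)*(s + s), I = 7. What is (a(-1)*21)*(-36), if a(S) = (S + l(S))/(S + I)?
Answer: -378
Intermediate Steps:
l(s) = 4*s² (l(s) = (2*s)*(2*s) = 4*s²)
a(S) = (S + 4*S²)/(7 + S) (a(S) = (S + 4*S²)/(S + 7) = (S + 4*S²)/(7 + S))
(a(-1)*21)*(-36) = (-(1 + 4*(-1))/(7 - 1)*21)*(-36) = (-1*(1 - 4)/6*21)*(-36) = (-1*⅙*(-3)*21)*(-36) = ((½)*21)*(-36) = (21/2)*(-36) = -378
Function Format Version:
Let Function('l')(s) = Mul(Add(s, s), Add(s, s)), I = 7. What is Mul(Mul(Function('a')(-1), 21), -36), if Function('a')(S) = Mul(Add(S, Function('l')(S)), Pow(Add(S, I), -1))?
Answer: -378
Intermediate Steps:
Function('l')(s) = Mul(4, Pow(s, 2)) (Function('l')(s) = Mul(Mul(2, s), Mul(2, s)) = Mul(4, Pow(s, 2)))
Function('a')(S) = Mul(Pow(Add(7, S), -1), Add(S, Mul(4, Pow(S, 2)))) (Function('a')(S) = Mul(Add(S, Mul(4, Pow(S, 2))), Pow(Add(S, 7), -1)) = Mul(Add(S, Mul(4, Pow(S, 2))), Pow(Add(7, S), -1)) = Mul(Pow(Add(7, S), -1), Add(S, Mul(4, Pow(S, 2)))))
Mul(Mul(Function('a')(-1), 21), -36) = Mul(Mul(Mul(-1, Pow(Add(7, -1), -1), Add(1, Mul(4, -1))), 21), -36) = Mul(Mul(Mul(-1, Pow(6, -1), Add(1, -4)), 21), -36) = Mul(Mul(Mul(-1, Rational(1, 6), -3), 21), -36) = Mul(Mul(Rational(1, 2), 21), -36) = Mul(Rational(21, 2), -36) = -378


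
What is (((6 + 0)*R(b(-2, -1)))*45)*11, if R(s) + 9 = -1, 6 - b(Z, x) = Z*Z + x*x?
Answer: -29700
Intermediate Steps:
b(Z, x) = 6 - Z² - x² (b(Z, x) = 6 - (Z*Z + x*x) = 6 - (Z² + x²) = 6 + (-Z² - x²) = 6 - Z² - x²)
R(s) = -10 (R(s) = -9 - 1 = -10)
(((6 + 0)*R(b(-2, -1)))*45)*11 = (((6 + 0)*(-10))*45)*11 = ((6*(-10))*45)*11 = -60*45*11 = -2700*11 = -29700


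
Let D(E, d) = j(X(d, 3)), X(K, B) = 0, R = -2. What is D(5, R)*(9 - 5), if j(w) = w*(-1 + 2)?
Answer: 0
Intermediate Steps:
j(w) = w (j(w) = w*1 = w)
D(E, d) = 0
D(5, R)*(9 - 5) = 0*(9 - 5) = 0*4 = 0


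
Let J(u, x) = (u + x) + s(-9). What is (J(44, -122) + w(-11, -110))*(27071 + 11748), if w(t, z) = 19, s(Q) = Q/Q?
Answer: -2251502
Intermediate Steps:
s(Q) = 1
J(u, x) = 1 + u + x (J(u, x) = (u + x) + 1 = 1 + u + x)
(J(44, -122) + w(-11, -110))*(27071 + 11748) = ((1 + 44 - 122) + 19)*(27071 + 11748) = (-77 + 19)*38819 = -58*38819 = -2251502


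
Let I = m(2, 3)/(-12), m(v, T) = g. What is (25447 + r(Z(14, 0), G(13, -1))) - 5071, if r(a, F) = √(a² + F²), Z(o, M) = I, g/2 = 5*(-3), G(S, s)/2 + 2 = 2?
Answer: 40757/2 ≈ 20379.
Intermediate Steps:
G(S, s) = 0 (G(S, s) = -4 + 2*2 = -4 + 4 = 0)
g = -30 (g = 2*(5*(-3)) = 2*(-15) = -30)
m(v, T) = -30
I = 5/2 (I = -30/(-12) = -30*(-1/12) = 5/2 ≈ 2.5000)
Z(o, M) = 5/2
r(a, F) = √(F² + a²)
(25447 + r(Z(14, 0), G(13, -1))) - 5071 = (25447 + √(0² + (5/2)²)) - 5071 = (25447 + √(0 + 25/4)) - 5071 = (25447 + √(25/4)) - 5071 = (25447 + 5/2) - 5071 = 50899/2 - 5071 = 40757/2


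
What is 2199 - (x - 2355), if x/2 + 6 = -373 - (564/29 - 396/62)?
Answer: 4798972/899 ≈ 5338.1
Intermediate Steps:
x = -704926/899 (x = -12 + 2*(-373 - (564/29 - 396/62)) = -12 + 2*(-373 - (564*(1/29) - 396*1/62)) = -12 + 2*(-373 - (564/29 - 198/31)) = -12 + 2*(-373 - 1*11742/899) = -12 + 2*(-373 - 11742/899) = -12 + 2*(-347069/899) = -12 - 694138/899 = -704926/899 ≈ -784.12)
2199 - (x - 2355) = 2199 - (-704926/899 - 2355) = 2199 - 1*(-2822071/899) = 2199 + 2822071/899 = 4798972/899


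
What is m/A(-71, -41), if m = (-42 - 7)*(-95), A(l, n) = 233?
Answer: 4655/233 ≈ 19.979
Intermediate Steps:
m = 4655 (m = -49*(-95) = 4655)
m/A(-71, -41) = 4655/233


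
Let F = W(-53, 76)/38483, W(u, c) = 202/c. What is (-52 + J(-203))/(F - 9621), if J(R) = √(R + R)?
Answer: 5849416/1082254441 - 1462354*I*√406/14069307733 ≈ 0.0054048 - 0.0020943*I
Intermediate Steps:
F = 101/1462354 (F = (202/76)/38483 = (202*(1/76))*(1/38483) = (101/38)*(1/38483) = 101/1462354 ≈ 6.9067e-5)
J(R) = √2*√R (J(R) = √(2*R) = √2*√R)
(-52 + J(-203))/(F - 9621) = (-52 + √2*√(-203))/(101/1462354 - 9621) = (-52 + √2*(I*√203))/(-14069307733/1462354) = (-52 + I*√406)*(-1462354/14069307733) = 5849416/1082254441 - 1462354*I*√406/14069307733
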